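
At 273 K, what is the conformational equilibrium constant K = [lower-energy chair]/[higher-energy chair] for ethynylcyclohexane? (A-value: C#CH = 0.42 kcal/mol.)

K ≈ 2.17

One chair has the ethynyl group axial (E = 0.42 kcal/mol) and the other has it equatorial (E = 0).
ΔG = 0.42 kcal/mol between the two chairs.
K = exp(ΔG/RT) with R = 1.987×10⁻³ kcal mol⁻¹ K⁻¹ and T = 273 K gives K ≈ 2.17.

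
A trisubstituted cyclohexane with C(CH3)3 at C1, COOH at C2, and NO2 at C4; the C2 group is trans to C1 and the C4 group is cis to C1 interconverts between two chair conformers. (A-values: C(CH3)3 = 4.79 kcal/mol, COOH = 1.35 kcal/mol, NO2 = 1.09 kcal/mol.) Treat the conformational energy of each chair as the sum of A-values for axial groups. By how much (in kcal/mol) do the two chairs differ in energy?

Chair I (tert-butyl axial, carboxyl axial, nitro equatorial): E = 6.14 kcal/mol.
Chair II (tert-butyl equatorial, carboxyl equatorial, nitro axial): E = 1.09 kcal/mol.
ΔE = 6.14 − 1.09 = 5.05 kcal/mol; chair II is more stable.

5.05 kcal/mol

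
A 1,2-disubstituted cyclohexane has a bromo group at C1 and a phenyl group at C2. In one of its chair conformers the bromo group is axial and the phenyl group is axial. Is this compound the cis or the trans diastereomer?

C1 and C2 have opposite parity, so their axial bonds point in opposite directions.
With opposite-parity carbons, two substituents on the same face are one axial and one equatorial; opposite faces give both axial or both equatorial.
Here the groups are axial/axial → opposite face → trans.

trans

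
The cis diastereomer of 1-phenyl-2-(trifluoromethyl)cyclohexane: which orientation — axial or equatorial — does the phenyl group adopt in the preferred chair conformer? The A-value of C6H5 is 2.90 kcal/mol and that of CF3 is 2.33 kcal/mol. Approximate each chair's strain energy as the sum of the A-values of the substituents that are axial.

equatorial

C1 and C2 have opposite parity, so for the cis isomer the two substituents are one axial and one equatorial in each chair.
Chair I (phenyl axial, trifluoromethyl equatorial): E = 2.90 kcal/mol.
Chair II (phenyl equatorial, trifluoromethyl axial): E = 2.33 kcal/mol.
Chair II is the more stable (lower-energy) conformer, and in that chair the phenyl group is equatorial.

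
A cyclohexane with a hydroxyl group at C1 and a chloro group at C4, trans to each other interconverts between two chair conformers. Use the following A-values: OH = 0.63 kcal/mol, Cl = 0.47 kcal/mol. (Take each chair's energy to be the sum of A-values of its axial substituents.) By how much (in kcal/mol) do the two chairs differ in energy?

C1 and C4 have opposite parity, so for the trans isomer the two substituents are e,e in one chair and a,a in the other.
Chair I (hydroxyl axial, chloro axial): E = 1.10 kcal/mol.
Chair II (hydroxyl equatorial, chloro equatorial): E = 0.00 kcal/mol.
ΔE = 1.10 − 0.00 = 1.10 kcal/mol; chair II is more stable.

1.10 kcal/mol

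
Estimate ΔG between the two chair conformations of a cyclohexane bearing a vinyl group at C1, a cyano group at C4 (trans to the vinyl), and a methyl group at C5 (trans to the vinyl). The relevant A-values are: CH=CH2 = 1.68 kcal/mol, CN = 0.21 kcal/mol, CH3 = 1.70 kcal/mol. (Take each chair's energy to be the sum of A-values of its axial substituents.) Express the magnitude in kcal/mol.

0.19 kcal/mol

Chair I (vinyl axial, cyano axial, methyl equatorial): E = 1.89 kcal/mol.
Chair II (vinyl equatorial, cyano equatorial, methyl axial): E = 1.70 kcal/mol.
ΔE = 1.89 − 1.70 = 0.19 kcal/mol; chair II is more stable.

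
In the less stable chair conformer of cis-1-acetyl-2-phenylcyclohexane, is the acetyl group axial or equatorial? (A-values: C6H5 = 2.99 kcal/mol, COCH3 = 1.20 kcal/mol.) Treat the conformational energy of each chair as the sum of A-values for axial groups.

C1 and C2 have opposite parity, so for the cis isomer the two substituents are one axial and one equatorial in each chair.
Chair I (phenyl axial, acetyl equatorial): E = 2.99 kcal/mol.
Chair II (phenyl equatorial, acetyl axial): E = 1.20 kcal/mol.
Chair I is the less stable (higher-energy) conformer, and in that chair the acetyl group is equatorial.

equatorial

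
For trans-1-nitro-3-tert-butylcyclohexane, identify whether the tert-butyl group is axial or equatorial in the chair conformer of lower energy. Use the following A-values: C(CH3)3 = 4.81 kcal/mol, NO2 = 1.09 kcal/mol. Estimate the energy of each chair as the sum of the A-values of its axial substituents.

equatorial

C1 and C3 have the same parity, so for the trans isomer the two substituents are one axial and one equatorial in each chair.
Chair I (tert-butyl axial, nitro equatorial): E = 4.81 kcal/mol.
Chair II (tert-butyl equatorial, nitro axial): E = 1.09 kcal/mol.
Chair II is the more stable (lower-energy) conformer, and in that chair the tert-butyl group is equatorial.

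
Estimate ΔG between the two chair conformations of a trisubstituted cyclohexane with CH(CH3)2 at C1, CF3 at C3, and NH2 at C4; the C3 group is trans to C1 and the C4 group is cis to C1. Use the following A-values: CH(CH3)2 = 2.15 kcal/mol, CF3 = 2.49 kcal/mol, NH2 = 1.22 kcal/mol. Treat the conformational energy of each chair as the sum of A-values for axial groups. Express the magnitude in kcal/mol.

1.56 kcal/mol

Chair I (isopropyl axial, trifluoromethyl equatorial, amino equatorial): E = 2.15 kcal/mol.
Chair II (isopropyl equatorial, trifluoromethyl axial, amino axial): E = 3.71 kcal/mol.
ΔE = 3.71 − 2.15 = 1.56 kcal/mol; chair I is more stable.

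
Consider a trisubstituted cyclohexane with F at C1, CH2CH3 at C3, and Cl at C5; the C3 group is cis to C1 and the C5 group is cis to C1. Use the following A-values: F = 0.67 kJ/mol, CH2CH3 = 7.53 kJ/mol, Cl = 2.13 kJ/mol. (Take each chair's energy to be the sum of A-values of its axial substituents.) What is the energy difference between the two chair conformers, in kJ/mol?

Chair I (fluoro axial, ethyl axial, chloro axial): E = 10.33 kJ/mol.
Chair II (fluoro equatorial, ethyl equatorial, chloro equatorial): E = 0.00 kJ/mol.
ΔE = 10.33 − 0.00 = 10.33 kJ/mol; chair II is more stable.

10.33 kJ/mol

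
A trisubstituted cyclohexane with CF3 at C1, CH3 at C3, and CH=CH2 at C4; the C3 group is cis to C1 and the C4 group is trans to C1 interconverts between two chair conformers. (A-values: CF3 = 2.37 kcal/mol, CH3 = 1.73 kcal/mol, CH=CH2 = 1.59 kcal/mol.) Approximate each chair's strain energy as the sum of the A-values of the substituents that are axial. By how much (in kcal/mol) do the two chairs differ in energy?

Chair I (trifluoromethyl axial, methyl axial, vinyl axial): E = 5.69 kcal/mol.
Chair II (trifluoromethyl equatorial, methyl equatorial, vinyl equatorial): E = 0.00 kcal/mol.
ΔE = 5.69 − 0.00 = 5.69 kcal/mol; chair II is more stable.

5.69 kcal/mol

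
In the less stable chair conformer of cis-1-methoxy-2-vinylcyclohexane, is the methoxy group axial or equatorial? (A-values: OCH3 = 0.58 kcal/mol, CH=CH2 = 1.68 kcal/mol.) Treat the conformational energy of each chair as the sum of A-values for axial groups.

C1 and C2 have opposite parity, so for the cis isomer the two substituents are one axial and one equatorial in each chair.
Chair I (methoxy axial, vinyl equatorial): E = 0.58 kcal/mol.
Chair II (methoxy equatorial, vinyl axial): E = 1.68 kcal/mol.
Chair II is the less stable (higher-energy) conformer, and in that chair the methoxy group is equatorial.

equatorial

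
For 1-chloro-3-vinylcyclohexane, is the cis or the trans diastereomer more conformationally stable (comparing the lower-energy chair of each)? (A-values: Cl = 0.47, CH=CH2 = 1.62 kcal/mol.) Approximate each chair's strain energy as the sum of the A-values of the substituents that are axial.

At 1,3 positions (parity same): cis → (e,e or a,a); trans → (a,e or e,a).
Best chair for cis: E = 0.00 kcal/mol; best chair for trans: E = 0.47 kcal/mol.
The cis isomer is lower by 0.47 kcal/mol.

cis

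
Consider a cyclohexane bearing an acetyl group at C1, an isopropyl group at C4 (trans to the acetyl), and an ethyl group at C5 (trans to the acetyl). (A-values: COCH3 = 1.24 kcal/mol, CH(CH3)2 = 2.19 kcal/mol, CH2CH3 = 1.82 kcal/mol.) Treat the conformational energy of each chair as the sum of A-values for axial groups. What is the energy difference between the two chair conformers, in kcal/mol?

Chair I (acetyl axial, isopropyl axial, ethyl equatorial): E = 3.43 kcal/mol.
Chair II (acetyl equatorial, isopropyl equatorial, ethyl axial): E = 1.82 kcal/mol.
ΔE = 3.43 − 1.82 = 1.61 kcal/mol; chair II is more stable.

1.61 kcal/mol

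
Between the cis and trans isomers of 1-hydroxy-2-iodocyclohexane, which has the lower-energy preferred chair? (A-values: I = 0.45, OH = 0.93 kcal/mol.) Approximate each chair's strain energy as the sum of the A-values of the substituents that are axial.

trans

At 1,2 positions (parity opposite): cis → (a,e or e,a); trans → (e,e or a,a).
Best chair for cis: E = 0.45 kcal/mol; best chair for trans: E = 0.00 kcal/mol.
The trans isomer is lower by 0.45 kcal/mol.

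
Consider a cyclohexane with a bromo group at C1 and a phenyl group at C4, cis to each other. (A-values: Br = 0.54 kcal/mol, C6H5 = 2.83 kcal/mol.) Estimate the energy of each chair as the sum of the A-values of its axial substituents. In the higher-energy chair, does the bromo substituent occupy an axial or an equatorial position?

equatorial

C1 and C4 have opposite parity, so for the cis isomer the two substituents are one axial and one equatorial in each chair.
Chair I (bromo axial, phenyl equatorial): E = 0.54 kcal/mol.
Chair II (bromo equatorial, phenyl axial): E = 2.83 kcal/mol.
Chair II is the less stable (higher-energy) conformer, and in that chair the bromo group is equatorial.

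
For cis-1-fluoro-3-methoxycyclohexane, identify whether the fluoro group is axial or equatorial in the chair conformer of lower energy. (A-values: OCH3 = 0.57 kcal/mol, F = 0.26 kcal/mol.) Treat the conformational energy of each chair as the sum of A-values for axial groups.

equatorial

C1 and C3 have the same parity, so for the cis isomer the two substituents are e,e in one chair and a,a in the other.
Chair I (methoxy axial, fluoro axial): E = 0.83 kcal/mol.
Chair II (methoxy equatorial, fluoro equatorial): E = 0.00 kcal/mol.
Chair II is the more stable (lower-energy) conformer, and in that chair the fluoro group is equatorial.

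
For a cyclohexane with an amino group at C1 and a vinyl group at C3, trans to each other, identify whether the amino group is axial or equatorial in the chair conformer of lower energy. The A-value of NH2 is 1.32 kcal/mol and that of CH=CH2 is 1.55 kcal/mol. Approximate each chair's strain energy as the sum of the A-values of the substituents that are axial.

C1 and C3 have the same parity, so for the trans isomer the two substituents are one axial and one equatorial in each chair.
Chair I (amino axial, vinyl equatorial): E = 1.32 kcal/mol.
Chair II (amino equatorial, vinyl axial): E = 1.55 kcal/mol.
Chair I is the more stable (lower-energy) conformer, and in that chair the amino group is axial.

axial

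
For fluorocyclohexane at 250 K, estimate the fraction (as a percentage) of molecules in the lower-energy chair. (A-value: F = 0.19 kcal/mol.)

One chair has the fluoro group axial (E = 0.19 kcal/mol) and the other has it equatorial (E = 0).
ΔG = 0.19 kcal/mol between the two chairs.
K = exp(ΔG/RT) with R = 1.987×10⁻³ kcal mol⁻¹ K⁻¹ and T = 250 K gives K ≈ 1.47.
Fraction in the lower-energy chair = K/(K+1) = 59.4%.

59.4%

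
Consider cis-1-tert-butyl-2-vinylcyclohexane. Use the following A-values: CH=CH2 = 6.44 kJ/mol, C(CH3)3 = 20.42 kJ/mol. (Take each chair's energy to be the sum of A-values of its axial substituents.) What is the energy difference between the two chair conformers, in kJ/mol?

C1 and C2 have opposite parity, so for the cis isomer the two substituents are one axial and one equatorial in each chair.
Chair I (vinyl axial, tert-butyl equatorial): E = 6.44 kJ/mol.
Chair II (vinyl equatorial, tert-butyl axial): E = 20.42 kJ/mol.
ΔE = 20.42 − 6.44 = 13.98 kJ/mol; chair I is more stable.

13.98 kJ/mol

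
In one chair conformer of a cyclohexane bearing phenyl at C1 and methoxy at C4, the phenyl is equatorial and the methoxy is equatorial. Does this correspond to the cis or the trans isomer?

trans

C1 and C4 have opposite parity, so their axial bonds point in opposite directions.
With opposite-parity carbons, two substituents on the same face are one axial and one equatorial; opposite faces give both axial or both equatorial.
Here the groups are equatorial/equatorial → opposite face → trans.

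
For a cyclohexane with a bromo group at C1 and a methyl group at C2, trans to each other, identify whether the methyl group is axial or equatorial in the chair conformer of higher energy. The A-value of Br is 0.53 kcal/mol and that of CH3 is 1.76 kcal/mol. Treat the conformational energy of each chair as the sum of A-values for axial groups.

C1 and C2 have opposite parity, so for the trans isomer the two substituents are e,e in one chair and a,a in the other.
Chair I (bromo axial, methyl axial): E = 2.29 kcal/mol.
Chair II (bromo equatorial, methyl equatorial): E = 0.00 kcal/mol.
Chair I is the less stable (higher-energy) conformer, and in that chair the methyl group is axial.

axial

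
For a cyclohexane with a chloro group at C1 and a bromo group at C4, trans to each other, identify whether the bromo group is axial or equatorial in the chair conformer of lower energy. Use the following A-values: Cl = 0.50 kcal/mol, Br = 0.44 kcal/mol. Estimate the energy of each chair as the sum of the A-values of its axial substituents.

C1 and C4 have opposite parity, so for the trans isomer the two substituents are e,e in one chair and a,a in the other.
Chair I (chloro axial, bromo axial): E = 0.94 kcal/mol.
Chair II (chloro equatorial, bromo equatorial): E = 0.00 kcal/mol.
Chair II is the more stable (lower-energy) conformer, and in that chair the bromo group is equatorial.

equatorial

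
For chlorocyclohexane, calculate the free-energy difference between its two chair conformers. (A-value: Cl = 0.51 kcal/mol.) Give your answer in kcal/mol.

0.51 kcal/mol

A monosubstituted cyclohexane has one chair with the chloro group axial (E = A = 0.51 kcal/mol) and one with it equatorial (E = 0).
ΔE = 0.51 − 0 = 0.51 kcal/mol.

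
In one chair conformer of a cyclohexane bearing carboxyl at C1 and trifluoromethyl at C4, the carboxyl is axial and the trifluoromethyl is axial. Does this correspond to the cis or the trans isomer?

C1 and C4 have opposite parity, so their axial bonds point in opposite directions.
With opposite-parity carbons, two substituents on the same face are one axial and one equatorial; opposite faces give both axial or both equatorial.
Here the groups are axial/axial → opposite face → trans.

trans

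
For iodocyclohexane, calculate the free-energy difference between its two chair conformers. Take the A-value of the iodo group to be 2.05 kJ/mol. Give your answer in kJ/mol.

2.05 kJ/mol

A monosubstituted cyclohexane has one chair with the iodo group axial (E = A = 2.05 kJ/mol) and one with it equatorial (E = 0).
ΔE = 2.05 − 0 = 2.05 kJ/mol.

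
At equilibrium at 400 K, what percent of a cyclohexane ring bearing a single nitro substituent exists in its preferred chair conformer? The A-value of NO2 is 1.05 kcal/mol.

78.9%

One chair has the nitro group axial (E = 1.05 kcal/mol) and the other has it equatorial (E = 0).
ΔG = 1.05 kcal/mol between the two chairs.
K = exp(ΔG/RT) with R = 1.987×10⁻³ kcal mol⁻¹ K⁻¹ and T = 400 K gives K ≈ 3.75.
Fraction in the lower-energy chair = K/(K+1) = 78.9%.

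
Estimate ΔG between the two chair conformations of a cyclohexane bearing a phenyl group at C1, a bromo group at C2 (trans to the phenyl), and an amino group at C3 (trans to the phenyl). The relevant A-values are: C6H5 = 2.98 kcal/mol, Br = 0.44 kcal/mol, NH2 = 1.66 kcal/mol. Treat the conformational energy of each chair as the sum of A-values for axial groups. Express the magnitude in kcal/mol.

Chair I (phenyl axial, bromo axial, amino equatorial): E = 3.42 kcal/mol.
Chair II (phenyl equatorial, bromo equatorial, amino axial): E = 1.66 kcal/mol.
ΔE = 3.42 − 1.66 = 1.76 kcal/mol; chair II is more stable.

1.76 kcal/mol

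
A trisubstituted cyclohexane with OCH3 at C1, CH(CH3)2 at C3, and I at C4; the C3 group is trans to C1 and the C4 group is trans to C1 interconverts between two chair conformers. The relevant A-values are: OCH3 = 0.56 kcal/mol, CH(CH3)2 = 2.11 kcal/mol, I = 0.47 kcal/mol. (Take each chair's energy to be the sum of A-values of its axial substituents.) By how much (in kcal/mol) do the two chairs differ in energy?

1.08 kcal/mol

Chair I (methoxy axial, isopropyl equatorial, iodo axial): E = 1.03 kcal/mol.
Chair II (methoxy equatorial, isopropyl axial, iodo equatorial): E = 2.11 kcal/mol.
ΔE = 2.11 − 1.03 = 1.08 kcal/mol; chair I is more stable.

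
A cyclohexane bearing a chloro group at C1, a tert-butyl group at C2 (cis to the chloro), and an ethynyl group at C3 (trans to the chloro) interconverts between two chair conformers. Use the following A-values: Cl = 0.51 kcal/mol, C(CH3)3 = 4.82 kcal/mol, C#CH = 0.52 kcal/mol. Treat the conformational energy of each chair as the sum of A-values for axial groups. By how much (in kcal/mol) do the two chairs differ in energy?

4.83 kcal/mol

Chair I (chloro axial, tert-butyl equatorial, ethynyl equatorial): E = 0.51 kcal/mol.
Chair II (chloro equatorial, tert-butyl axial, ethynyl axial): E = 5.34 kcal/mol.
ΔE = 5.34 − 0.51 = 4.83 kcal/mol; chair I is more stable.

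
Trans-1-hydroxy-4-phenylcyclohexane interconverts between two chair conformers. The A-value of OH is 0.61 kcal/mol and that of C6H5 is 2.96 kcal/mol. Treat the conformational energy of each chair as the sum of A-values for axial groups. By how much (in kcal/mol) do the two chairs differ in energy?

3.57 kcal/mol

C1 and C4 have opposite parity, so for the trans isomer the two substituents are e,e in one chair and a,a in the other.
Chair I (hydroxyl axial, phenyl axial): E = 3.57 kcal/mol.
Chair II (hydroxyl equatorial, phenyl equatorial): E = 0.00 kcal/mol.
ΔE = 3.57 − 0.00 = 3.57 kcal/mol; chair II is more stable.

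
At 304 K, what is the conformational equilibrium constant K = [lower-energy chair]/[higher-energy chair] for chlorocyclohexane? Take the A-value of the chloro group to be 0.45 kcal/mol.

One chair has the chloro group axial (E = 0.45 kcal/mol) and the other has it equatorial (E = 0).
ΔG = 0.45 kcal/mol between the two chairs.
K = exp(ΔG/RT) with R = 1.987×10⁻³ kcal mol⁻¹ K⁻¹ and T = 304 K gives K ≈ 2.11.

K ≈ 2.11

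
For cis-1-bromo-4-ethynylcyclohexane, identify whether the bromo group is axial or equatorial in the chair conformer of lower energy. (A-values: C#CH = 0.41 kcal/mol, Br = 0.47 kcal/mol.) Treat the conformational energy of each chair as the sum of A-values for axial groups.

equatorial

C1 and C4 have opposite parity, so for the cis isomer the two substituents are one axial and one equatorial in each chair.
Chair I (ethynyl axial, bromo equatorial): E = 0.41 kcal/mol.
Chair II (ethynyl equatorial, bromo axial): E = 0.47 kcal/mol.
Chair I is the more stable (lower-energy) conformer, and in that chair the bromo group is equatorial.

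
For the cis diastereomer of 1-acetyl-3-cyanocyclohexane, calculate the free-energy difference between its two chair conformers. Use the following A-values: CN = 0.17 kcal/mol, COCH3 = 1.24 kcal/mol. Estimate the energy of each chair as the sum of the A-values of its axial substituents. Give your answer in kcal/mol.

C1 and C3 have the same parity, so for the cis isomer the two substituents are e,e in one chair and a,a in the other.
Chair I (cyano axial, acetyl axial): E = 1.41 kcal/mol.
Chair II (cyano equatorial, acetyl equatorial): E = 0.00 kcal/mol.
ΔE = 1.41 − 0.00 = 1.41 kcal/mol; chair II is more stable.

1.41 kcal/mol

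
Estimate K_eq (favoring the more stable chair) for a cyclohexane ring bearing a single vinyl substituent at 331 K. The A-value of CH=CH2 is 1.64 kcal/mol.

One chair has the vinyl group axial (E = 1.64 kcal/mol) and the other has it equatorial (E = 0).
ΔG = 1.64 kcal/mol between the two chairs.
K = exp(ΔG/RT) with R = 1.987×10⁻³ kcal mol⁻¹ K⁻¹ and T = 331 K gives K ≈ 12.1.

K ≈ 12.1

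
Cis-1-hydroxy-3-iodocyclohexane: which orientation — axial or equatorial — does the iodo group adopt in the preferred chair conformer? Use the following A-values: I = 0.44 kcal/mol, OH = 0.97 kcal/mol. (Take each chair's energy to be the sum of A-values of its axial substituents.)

C1 and C3 have the same parity, so for the cis isomer the two substituents are e,e in one chair and a,a in the other.
Chair I (iodo axial, hydroxyl axial): E = 1.41 kcal/mol.
Chair II (iodo equatorial, hydroxyl equatorial): E = 0.00 kcal/mol.
Chair II is the more stable (lower-energy) conformer, and in that chair the iodo group is equatorial.

equatorial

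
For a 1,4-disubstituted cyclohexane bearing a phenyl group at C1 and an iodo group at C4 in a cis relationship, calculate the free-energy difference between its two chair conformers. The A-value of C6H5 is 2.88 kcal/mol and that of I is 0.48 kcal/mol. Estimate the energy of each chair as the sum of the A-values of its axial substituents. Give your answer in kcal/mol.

2.40 kcal/mol

C1 and C4 have opposite parity, so for the cis isomer the two substituents are one axial and one equatorial in each chair.
Chair I (phenyl axial, iodo equatorial): E = 2.88 kcal/mol.
Chair II (phenyl equatorial, iodo axial): E = 0.48 kcal/mol.
ΔE = 2.88 − 0.48 = 2.40 kcal/mol; chair II is more stable.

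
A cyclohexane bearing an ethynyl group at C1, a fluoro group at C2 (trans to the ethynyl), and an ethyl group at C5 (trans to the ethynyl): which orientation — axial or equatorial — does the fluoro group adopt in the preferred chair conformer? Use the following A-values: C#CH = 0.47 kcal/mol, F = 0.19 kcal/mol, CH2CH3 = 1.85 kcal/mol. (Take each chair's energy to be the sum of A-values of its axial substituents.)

axial

Chair I (ethynyl axial, fluoro axial, ethyl equatorial): E = 0.66 kcal/mol.
Chair II (ethynyl equatorial, fluoro equatorial, ethyl axial): E = 1.85 kcal/mol.
Chair I is the more stable (lower-energy) conformer, and in that chair the fluoro group is axial.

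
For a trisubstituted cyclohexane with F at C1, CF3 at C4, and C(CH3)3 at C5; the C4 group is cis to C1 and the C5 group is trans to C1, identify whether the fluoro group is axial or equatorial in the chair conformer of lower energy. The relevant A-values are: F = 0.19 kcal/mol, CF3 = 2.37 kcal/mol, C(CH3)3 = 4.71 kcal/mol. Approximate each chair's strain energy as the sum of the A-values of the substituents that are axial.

Chair I (fluoro axial, trifluoromethyl equatorial, tert-butyl equatorial): E = 0.19 kcal/mol.
Chair II (fluoro equatorial, trifluoromethyl axial, tert-butyl axial): E = 7.08 kcal/mol.
Chair I is the more stable (lower-energy) conformer, and in that chair the fluoro group is axial.

axial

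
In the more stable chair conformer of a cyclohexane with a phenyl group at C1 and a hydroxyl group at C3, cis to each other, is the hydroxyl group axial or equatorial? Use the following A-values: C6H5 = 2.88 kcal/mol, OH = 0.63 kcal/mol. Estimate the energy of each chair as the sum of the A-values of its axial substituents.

equatorial

C1 and C3 have the same parity, so for the cis isomer the two substituents are e,e in one chair and a,a in the other.
Chair I (phenyl axial, hydroxyl axial): E = 3.51 kcal/mol.
Chair II (phenyl equatorial, hydroxyl equatorial): E = 0.00 kcal/mol.
Chair II is the more stable (lower-energy) conformer, and in that chair the hydroxyl group is equatorial.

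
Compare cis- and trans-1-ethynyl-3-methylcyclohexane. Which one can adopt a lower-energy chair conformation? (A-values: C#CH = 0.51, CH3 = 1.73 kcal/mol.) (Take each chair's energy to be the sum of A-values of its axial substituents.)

At 1,3 positions (parity same): cis → (e,e or a,a); trans → (a,e or e,a).
Best chair for cis: E = 0.00 kcal/mol; best chair for trans: E = 0.51 kcal/mol.
The cis isomer is lower by 0.51 kcal/mol.

cis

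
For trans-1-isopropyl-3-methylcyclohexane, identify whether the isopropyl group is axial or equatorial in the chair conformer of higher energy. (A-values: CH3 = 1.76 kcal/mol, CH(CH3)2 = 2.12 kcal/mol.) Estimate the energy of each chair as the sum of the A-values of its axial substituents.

C1 and C3 have the same parity, so for the trans isomer the two substituents are one axial and one equatorial in each chair.
Chair I (methyl axial, isopropyl equatorial): E = 1.76 kcal/mol.
Chair II (methyl equatorial, isopropyl axial): E = 2.12 kcal/mol.
Chair II is the less stable (higher-energy) conformer, and in that chair the isopropyl group is axial.

axial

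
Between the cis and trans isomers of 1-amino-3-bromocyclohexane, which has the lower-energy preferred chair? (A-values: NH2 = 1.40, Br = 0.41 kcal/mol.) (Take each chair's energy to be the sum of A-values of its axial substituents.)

At 1,3 positions (parity same): cis → (e,e or a,a); trans → (a,e or e,a).
Best chair for cis: E = 0.00 kcal/mol; best chair for trans: E = 0.41 kcal/mol.
The cis isomer is lower by 0.41 kcal/mol.

cis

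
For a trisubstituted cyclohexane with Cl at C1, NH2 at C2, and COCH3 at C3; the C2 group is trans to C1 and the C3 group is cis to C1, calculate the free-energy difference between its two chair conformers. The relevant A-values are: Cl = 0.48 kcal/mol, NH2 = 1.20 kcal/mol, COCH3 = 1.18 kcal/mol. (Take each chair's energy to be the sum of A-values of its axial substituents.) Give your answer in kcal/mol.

Chair I (chloro axial, amino axial, acetyl axial): E = 2.86 kcal/mol.
Chair II (chloro equatorial, amino equatorial, acetyl equatorial): E = 0.00 kcal/mol.
ΔE = 2.86 − 0.00 = 2.86 kcal/mol; chair II is more stable.

2.86 kcal/mol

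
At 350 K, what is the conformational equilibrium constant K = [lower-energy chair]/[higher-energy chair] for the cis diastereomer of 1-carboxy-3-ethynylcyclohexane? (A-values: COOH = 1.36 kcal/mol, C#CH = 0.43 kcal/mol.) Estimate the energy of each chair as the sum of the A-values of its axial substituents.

C1 and C3 have the same parity, so for the cis isomer the two substituents are e,e in one chair and a,a in the other.
Chair I (carboxyl axial, ethynyl axial): E = 1.79 kcal/mol; chair II (carboxyl equatorial, ethynyl equatorial): E = 0.00 kcal/mol.
ΔG = 1.79 kcal/mol between the two chairs.
K = exp(ΔG/RT) with R = 1.987×10⁻³ kcal mol⁻¹ K⁻¹ and T = 350 K gives K ≈ 13.1.

K ≈ 13.1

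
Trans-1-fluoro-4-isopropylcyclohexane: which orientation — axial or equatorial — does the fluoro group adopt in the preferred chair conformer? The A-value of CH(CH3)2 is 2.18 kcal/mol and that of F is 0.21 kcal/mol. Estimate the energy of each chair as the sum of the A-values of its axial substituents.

C1 and C4 have opposite parity, so for the trans isomer the two substituents are e,e in one chair and a,a in the other.
Chair I (isopropyl axial, fluoro axial): E = 2.39 kcal/mol.
Chair II (isopropyl equatorial, fluoro equatorial): E = 0.00 kcal/mol.
Chair II is the more stable (lower-energy) conformer, and in that chair the fluoro group is equatorial.

equatorial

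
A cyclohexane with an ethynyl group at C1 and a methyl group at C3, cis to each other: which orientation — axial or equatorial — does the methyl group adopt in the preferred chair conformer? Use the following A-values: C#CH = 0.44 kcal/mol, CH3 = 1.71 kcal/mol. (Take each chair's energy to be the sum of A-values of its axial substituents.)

equatorial

C1 and C3 have the same parity, so for the cis isomer the two substituents are e,e in one chair and a,a in the other.
Chair I (ethynyl axial, methyl axial): E = 2.15 kcal/mol.
Chair II (ethynyl equatorial, methyl equatorial): E = 0.00 kcal/mol.
Chair II is the more stable (lower-energy) conformer, and in that chair the methyl group is equatorial.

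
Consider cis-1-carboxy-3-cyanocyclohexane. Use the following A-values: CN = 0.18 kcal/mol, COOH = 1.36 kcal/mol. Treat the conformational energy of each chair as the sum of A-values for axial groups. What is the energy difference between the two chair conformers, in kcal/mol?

1.54 kcal/mol

C1 and C3 have the same parity, so for the cis isomer the two substituents are e,e in one chair and a,a in the other.
Chair I (cyano axial, carboxyl axial): E = 1.54 kcal/mol.
Chair II (cyano equatorial, carboxyl equatorial): E = 0.00 kcal/mol.
ΔE = 1.54 − 0.00 = 1.54 kcal/mol; chair II is more stable.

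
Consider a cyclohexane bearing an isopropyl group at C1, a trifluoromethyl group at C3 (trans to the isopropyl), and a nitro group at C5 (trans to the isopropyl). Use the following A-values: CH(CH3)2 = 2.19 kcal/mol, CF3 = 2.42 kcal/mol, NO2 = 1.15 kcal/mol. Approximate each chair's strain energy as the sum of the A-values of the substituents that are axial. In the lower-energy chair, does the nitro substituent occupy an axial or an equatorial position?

equatorial

Chair I (isopropyl axial, trifluoromethyl equatorial, nitro equatorial): E = 2.19 kcal/mol.
Chair II (isopropyl equatorial, trifluoromethyl axial, nitro axial): E = 3.57 kcal/mol.
Chair I is the more stable (lower-energy) conformer, and in that chair the nitro group is equatorial.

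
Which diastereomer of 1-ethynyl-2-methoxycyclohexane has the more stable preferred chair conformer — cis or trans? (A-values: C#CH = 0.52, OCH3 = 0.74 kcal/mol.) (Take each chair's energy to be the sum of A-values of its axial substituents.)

trans

At 1,2 positions (parity opposite): cis → (a,e or e,a); trans → (e,e or a,a).
Best chair for cis: E = 0.52 kcal/mol; best chair for trans: E = 0.00 kcal/mol.
The trans isomer is lower by 0.52 kcal/mol.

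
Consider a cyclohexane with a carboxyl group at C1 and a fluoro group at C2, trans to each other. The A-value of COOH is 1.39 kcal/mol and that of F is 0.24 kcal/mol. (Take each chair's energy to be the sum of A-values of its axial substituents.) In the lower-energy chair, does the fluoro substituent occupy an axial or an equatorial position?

equatorial

C1 and C2 have opposite parity, so for the trans isomer the two substituents are e,e in one chair and a,a in the other.
Chair I (carboxyl axial, fluoro axial): E = 1.63 kcal/mol.
Chair II (carboxyl equatorial, fluoro equatorial): E = 0.00 kcal/mol.
Chair II is the more stable (lower-energy) conformer, and in that chair the fluoro group is equatorial.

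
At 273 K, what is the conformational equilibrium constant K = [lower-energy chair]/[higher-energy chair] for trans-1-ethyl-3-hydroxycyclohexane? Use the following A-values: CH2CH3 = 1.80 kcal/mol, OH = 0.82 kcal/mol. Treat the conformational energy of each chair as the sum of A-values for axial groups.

K ≈ 6.09

C1 and C3 have the same parity, so for the trans isomer the two substituents are one axial and one equatorial in each chair.
Chair I (ethyl axial, hydroxyl equatorial): E = 1.80 kcal/mol; chair II (ethyl equatorial, hydroxyl axial): E = 0.82 kcal/mol.
ΔG = 0.98 kcal/mol between the two chairs.
K = exp(ΔG/RT) with R = 1.987×10⁻³ kcal mol⁻¹ K⁻¹ and T = 273 K gives K ≈ 6.09.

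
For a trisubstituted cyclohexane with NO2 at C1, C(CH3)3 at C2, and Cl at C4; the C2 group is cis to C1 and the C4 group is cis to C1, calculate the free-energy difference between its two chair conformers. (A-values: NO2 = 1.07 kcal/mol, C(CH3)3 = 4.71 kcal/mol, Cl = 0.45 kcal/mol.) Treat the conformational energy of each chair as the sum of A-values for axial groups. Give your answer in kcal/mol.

Chair I (nitro axial, tert-butyl equatorial, chloro equatorial): E = 1.07 kcal/mol.
Chair II (nitro equatorial, tert-butyl axial, chloro axial): E = 5.16 kcal/mol.
ΔE = 5.16 − 1.07 = 4.09 kcal/mol; chair I is more stable.

4.09 kcal/mol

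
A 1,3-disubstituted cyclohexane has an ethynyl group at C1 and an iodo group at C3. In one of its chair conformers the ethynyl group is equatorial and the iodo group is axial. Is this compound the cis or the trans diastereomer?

trans

C1 and C3 have the same parity, so their axial bonds point in the same direction.
With same-parity carbons, two substituents on the same face are both axial or both equatorial; opposite faces give one of each.
Here the groups are equatorial/axial → opposite face → trans.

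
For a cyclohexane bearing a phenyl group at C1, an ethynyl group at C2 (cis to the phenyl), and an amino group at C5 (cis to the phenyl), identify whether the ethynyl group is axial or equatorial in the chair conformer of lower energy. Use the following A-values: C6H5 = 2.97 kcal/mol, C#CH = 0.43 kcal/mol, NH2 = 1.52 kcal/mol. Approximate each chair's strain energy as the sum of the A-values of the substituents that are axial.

Chair I (phenyl axial, ethynyl equatorial, amino axial): E = 4.49 kcal/mol.
Chair II (phenyl equatorial, ethynyl axial, amino equatorial): E = 0.43 kcal/mol.
Chair II is the more stable (lower-energy) conformer, and in that chair the ethynyl group is axial.

axial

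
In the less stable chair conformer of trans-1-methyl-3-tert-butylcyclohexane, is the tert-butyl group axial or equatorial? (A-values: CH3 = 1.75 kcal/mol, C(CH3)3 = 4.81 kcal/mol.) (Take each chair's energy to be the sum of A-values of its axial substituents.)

C1 and C3 have the same parity, so for the trans isomer the two substituents are one axial and one equatorial in each chair.
Chair I (methyl axial, tert-butyl equatorial): E = 1.75 kcal/mol.
Chair II (methyl equatorial, tert-butyl axial): E = 4.81 kcal/mol.
Chair II is the less stable (higher-energy) conformer, and in that chair the tert-butyl group is axial.

axial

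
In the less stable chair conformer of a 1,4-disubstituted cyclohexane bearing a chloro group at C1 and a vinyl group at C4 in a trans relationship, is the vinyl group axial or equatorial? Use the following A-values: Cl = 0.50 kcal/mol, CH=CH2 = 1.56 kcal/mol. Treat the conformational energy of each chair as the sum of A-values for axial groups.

C1 and C4 have opposite parity, so for the trans isomer the two substituents are e,e in one chair and a,a in the other.
Chair I (chloro axial, vinyl axial): E = 2.06 kcal/mol.
Chair II (chloro equatorial, vinyl equatorial): E = 0.00 kcal/mol.
Chair I is the less stable (higher-energy) conformer, and in that chair the vinyl group is axial.

axial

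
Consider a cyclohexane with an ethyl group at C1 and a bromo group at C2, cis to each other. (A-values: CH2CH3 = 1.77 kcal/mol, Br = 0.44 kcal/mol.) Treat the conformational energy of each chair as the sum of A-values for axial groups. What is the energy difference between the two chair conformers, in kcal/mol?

C1 and C2 have opposite parity, so for the cis isomer the two substituents are one axial and one equatorial in each chair.
Chair I (ethyl axial, bromo equatorial): E = 1.77 kcal/mol.
Chair II (ethyl equatorial, bromo axial): E = 0.44 kcal/mol.
ΔE = 1.77 − 0.44 = 1.33 kcal/mol; chair II is more stable.

1.33 kcal/mol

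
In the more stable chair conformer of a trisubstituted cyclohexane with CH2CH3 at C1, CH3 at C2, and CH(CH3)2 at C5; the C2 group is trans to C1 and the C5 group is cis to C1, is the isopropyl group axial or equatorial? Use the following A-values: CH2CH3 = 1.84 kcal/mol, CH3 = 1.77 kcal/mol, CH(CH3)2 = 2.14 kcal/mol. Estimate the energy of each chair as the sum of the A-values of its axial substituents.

Chair I (ethyl axial, methyl axial, isopropyl axial): E = 5.75 kcal/mol.
Chair II (ethyl equatorial, methyl equatorial, isopropyl equatorial): E = 0.00 kcal/mol.
Chair II is the more stable (lower-energy) conformer, and in that chair the isopropyl group is equatorial.

equatorial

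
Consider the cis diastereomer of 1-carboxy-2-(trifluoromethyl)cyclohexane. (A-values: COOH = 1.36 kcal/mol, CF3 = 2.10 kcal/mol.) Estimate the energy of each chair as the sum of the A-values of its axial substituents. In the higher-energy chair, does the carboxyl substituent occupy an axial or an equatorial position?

equatorial

C1 and C2 have opposite parity, so for the cis isomer the two substituents are one axial and one equatorial in each chair.
Chair I (carboxyl axial, trifluoromethyl equatorial): E = 1.36 kcal/mol.
Chair II (carboxyl equatorial, trifluoromethyl axial): E = 2.10 kcal/mol.
Chair II is the less stable (higher-energy) conformer, and in that chair the carboxyl group is equatorial.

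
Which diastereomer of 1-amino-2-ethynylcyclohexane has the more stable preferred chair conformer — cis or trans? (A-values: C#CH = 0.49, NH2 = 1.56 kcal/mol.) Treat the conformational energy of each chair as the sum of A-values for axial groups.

At 1,2 positions (parity opposite): cis → (a,e or e,a); trans → (e,e or a,a).
Best chair for cis: E = 0.49 kcal/mol; best chair for trans: E = 0.00 kcal/mol.
The trans isomer is lower by 0.49 kcal/mol.

trans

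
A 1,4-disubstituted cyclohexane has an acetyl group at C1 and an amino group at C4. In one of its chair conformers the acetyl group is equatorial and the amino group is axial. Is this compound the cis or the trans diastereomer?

cis

C1 and C4 have opposite parity, so their axial bonds point in opposite directions.
With opposite-parity carbons, two substituents on the same face are one axial and one equatorial; opposite faces give both axial or both equatorial.
Here the groups are equatorial/axial → same face → cis.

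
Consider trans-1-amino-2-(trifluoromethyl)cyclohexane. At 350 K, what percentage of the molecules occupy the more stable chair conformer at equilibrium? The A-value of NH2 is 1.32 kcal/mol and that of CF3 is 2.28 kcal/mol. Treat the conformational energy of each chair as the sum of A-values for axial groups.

C1 and C2 have opposite parity, so for the trans isomer the two substituents are e,e in one chair and a,a in the other.
Chair I (amino axial, trifluoromethyl axial): E = 3.60 kcal/mol; chair II (amino equatorial, trifluoromethyl equatorial): E = 0.00 kcal/mol.
ΔG = 3.60 kcal/mol between the two chairs.
K = exp(ΔG/RT) with R = 1.987×10⁻³ kcal mol⁻¹ K⁻¹ and T = 350 K gives K ≈ 177.
Fraction in the lower-energy chair = K/(K+1) = 99.4%.

99.4%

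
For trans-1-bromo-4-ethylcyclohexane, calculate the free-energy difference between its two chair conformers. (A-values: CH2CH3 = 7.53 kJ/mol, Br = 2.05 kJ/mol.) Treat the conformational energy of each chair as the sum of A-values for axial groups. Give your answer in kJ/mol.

9.58 kJ/mol

C1 and C4 have opposite parity, so for the trans isomer the two substituents are e,e in one chair and a,a in the other.
Chair I (ethyl axial, bromo axial): E = 9.58 kJ/mol.
Chair II (ethyl equatorial, bromo equatorial): E = 0.00 kJ/mol.
ΔE = 9.58 − 0.00 = 9.58 kJ/mol; chair II is more stable.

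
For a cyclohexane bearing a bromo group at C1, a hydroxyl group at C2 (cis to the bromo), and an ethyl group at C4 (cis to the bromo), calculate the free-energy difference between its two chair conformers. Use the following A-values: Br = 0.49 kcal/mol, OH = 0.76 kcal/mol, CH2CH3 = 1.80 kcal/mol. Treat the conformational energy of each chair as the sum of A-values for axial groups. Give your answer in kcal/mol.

2.07 kcal/mol

Chair I (bromo axial, hydroxyl equatorial, ethyl equatorial): E = 0.49 kcal/mol.
Chair II (bromo equatorial, hydroxyl axial, ethyl axial): E = 2.56 kcal/mol.
ΔE = 2.56 − 0.49 = 2.07 kcal/mol; chair I is more stable.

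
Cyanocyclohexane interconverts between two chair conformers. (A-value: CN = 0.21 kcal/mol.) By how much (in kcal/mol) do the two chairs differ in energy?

0.21 kcal/mol

A monosubstituted cyclohexane has one chair with the cyano group axial (E = A = 0.21 kcal/mol) and one with it equatorial (E = 0).
ΔE = 0.21 − 0 = 0.21 kcal/mol.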